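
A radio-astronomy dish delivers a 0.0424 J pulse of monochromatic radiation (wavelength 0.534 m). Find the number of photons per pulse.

Per-photon energy: E = 3.720e-25 J (from wavelength = 0.534 m).
N = E_total / E_photon = 0.0424 J / 3.720e-25 J = 1.14e23.

1.14e23 photons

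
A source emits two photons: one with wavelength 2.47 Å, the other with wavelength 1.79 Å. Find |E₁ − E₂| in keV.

Using E = hc/λ: E₁ = 8.042·10^-16 J, E₂ = 1.110·10^-15 J.
|ΔE| = |8.042·10^-16 − 1.110·10^-15| = 3.06·10^-16 J = 1.91 keV.

1.91 keV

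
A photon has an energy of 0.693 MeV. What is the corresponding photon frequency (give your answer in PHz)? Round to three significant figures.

(h = 6.62607015e-34 J·s, 1 eV = 1.602176634e-19 J.)
First convert: E = 0.693 MeV = 1.1103e-13 J.
For a photon f = E/h, so f = 1.676e20 Hz.
Converting to PHz: f = 167600 PHz ≈ 1.68e5 PHz.

1.68e5 PHz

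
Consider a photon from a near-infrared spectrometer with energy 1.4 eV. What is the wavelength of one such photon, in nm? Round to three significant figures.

Take h = 6.62607015e-34 J·s, c = 2.99792458e8 m/s, 1 eV = 1.602176634e-19 J.
First convert: E = 1.4 eV = 2.2430e-19 J.
The photon relation is λ = hc/E, giving λ = 8.856e-7 m.
Converting to nm: λ = 885.6 nm ≈ 886 nm.

886 nm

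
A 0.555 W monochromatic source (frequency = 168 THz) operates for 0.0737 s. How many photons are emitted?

3.67·10^17 photons

Total energy: E_total = P·t = 0.555 × 0.0737 = 0.04090 J.
Per-photon energy: E = 1.113·10^-19 J.
N = E_total / E_photon = 3.67·10^17.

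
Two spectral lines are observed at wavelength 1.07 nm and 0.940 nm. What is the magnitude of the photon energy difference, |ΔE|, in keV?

Using E = hc/λ: E₁ = 1.856e-16 J, E₂ = 2.113e-16 J.
|ΔE| = |1.856e-16 − 2.113e-16| = 2.57e-17 J = 0.160 keV.

0.160 keV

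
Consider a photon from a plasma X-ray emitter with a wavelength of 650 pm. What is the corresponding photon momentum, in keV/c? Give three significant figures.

(h = 6.62607015 × 10^-34 J·s, c = 2.99792458 × 10^8 m/s, 1 eV = 1.602176634 × 10^-19 J.)
First convert: λ = 650 pm = 6.5 × 10^-10 m.
Since p = h/λ for a photon, p = 1.019 × 10^-24 kg·m/s.
Converting to keV/c: p = 1.907 keV/c ≈ 1.91 keV/c.

1.91 keV/c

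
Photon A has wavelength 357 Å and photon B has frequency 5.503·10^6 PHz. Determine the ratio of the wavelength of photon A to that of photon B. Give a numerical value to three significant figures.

6.55·10^5

λ_A = 3.570·10^-8 m (from wavelength = 357 Å, via λ given directly).
λ_B = 5.448·10^-14 m (from frequency = 5.503·10^6 PHz, via λ = c/f).
Ratio = 3.570·10^-8 / 5.448·10^-14 = 6.55·10^5.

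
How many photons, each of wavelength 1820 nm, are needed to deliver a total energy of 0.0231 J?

Per-photon energy: E = 1.091e-19 J (from wavelength = 1820 nm).
N = E_total / E_photon = 0.0231 J / 1.091e-19 J = 2.12e17.

2.12e17 photons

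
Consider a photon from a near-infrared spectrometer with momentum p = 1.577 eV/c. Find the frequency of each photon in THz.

381 THz

(h = 6.62607015e-34 J·s, c = 2.99792458e8 m/s, 1 eV = 1.602176634e-19 J.)
In SI units: p = 1.577 eV/c = 8.4279e-28 kg·m/s.
Apply f = pc/h: f = 3.813e14 Hz.
Converting to THz: f = 381.3 THz ≈ 381 THz.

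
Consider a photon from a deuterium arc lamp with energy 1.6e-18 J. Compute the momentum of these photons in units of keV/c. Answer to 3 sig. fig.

The photon relation is p = E/c, giving p = 5.337e-27 kg·m/s.
Converting to keV/c: p = 0.009986 keV/c ≈ 9.99e-3 keV/c.

9.99e-3 keV/c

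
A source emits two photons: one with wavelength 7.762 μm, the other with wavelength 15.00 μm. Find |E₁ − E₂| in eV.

0.0771 eV

Using E = hc/λ: E₁ = 2.5592e-20 J, E₂ = 1.3243e-20 J.
|ΔE| = |2.5592e-20 − 1.3243e-20| = 1.23e-20 J = 0.0771 eV.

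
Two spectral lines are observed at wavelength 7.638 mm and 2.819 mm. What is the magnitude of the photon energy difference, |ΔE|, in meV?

Using E = hc/λ: E₁ = 2.6007e-23 J, E₂ = 7.0466e-23 J.
|ΔE| = |2.6007e-23 − 7.0466e-23| = 4.45e-23 J = 0.277 meV.

0.277 meV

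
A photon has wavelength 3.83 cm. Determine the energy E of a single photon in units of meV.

Convert to SI: λ = 3.83 cm = 0.0383 m.
For a photon E = hc/λ, so E = 5.187 × 10^-24 J.
Converting to meV: E = 0.03237 meV ≈ 0.0324 meV.

0.0324 meV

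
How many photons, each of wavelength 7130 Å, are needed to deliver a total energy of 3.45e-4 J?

Per-photon energy: E = 2.786e-19 J (from wavelength = 7130 Å).
N = E_total / E_photon = 3.45e-4 J / 2.786e-19 J = 1.24e15.

1.24e15 photons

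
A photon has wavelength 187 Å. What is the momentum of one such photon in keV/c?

Convert to SI: λ = 187 Å = 1.87·10^-8 m.
For a photon p = h/λ, so p = 3.543·10^-26 kg·m/s.
Converting to keV/c: p = 0.06630 keV/c ≈ 0.0663 keV/c.

0.0663 keV/c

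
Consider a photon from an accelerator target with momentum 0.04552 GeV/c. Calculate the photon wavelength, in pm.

0.0272 pm

Use h = 6.62607015e-34 J·s, c = 2.99792458e8 m/s, 1 eV = 1.602176634e-19 J.
First convert: p = 0.04552 GeV/c = 2.4327e-20 kg·m/s.
Apply λ = h/p: λ = 2.724e-14 m.
Converting to pm: λ = 0.02724 pm ≈ 0.0272 pm.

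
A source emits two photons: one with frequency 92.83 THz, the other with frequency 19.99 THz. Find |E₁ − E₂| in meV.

301 meV

Using E = hf: E₁ = 6.1510 × 10^-20 J, E₂ = 1.3246 × 10^-20 J.
|ΔE| = |6.1510 × 10^-20 − 1.3246 × 10^-20| = 4.83 × 10^-20 J = 301 meV.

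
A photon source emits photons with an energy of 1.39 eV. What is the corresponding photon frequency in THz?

336 THz

First convert: E = 1.39 eV = 2.2270 × 10^-19 J.
The photon relation is f = E/h, giving f = 3.361 × 10^14 Hz.
Converting to THz: f = 336.1 THz ≈ 336 THz.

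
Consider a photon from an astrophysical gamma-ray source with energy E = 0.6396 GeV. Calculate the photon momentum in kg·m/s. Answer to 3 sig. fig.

Take c = 2.99792458 × 10^8 m/s, 1 eV = 1.602176634 × 10^-19 J.
In SI units: E = 0.6396 GeV = 1.0248 × 10^-10 J.
For a photon p = E/c, so p = 3.418 × 10^-19 kg·m/s.
So p ≈ 3.42 × 10^-19 kg·m/s.

3.42 × 10^-19 kg·m/s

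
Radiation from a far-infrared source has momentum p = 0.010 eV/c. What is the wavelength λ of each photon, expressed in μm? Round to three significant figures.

Take h = 6.62607015·10^-34 J·s, c = 2.99792458·10^8 m/s, 1 eV = 1.602176634·10^-19 J.
First convert: p = 0.010 eV/c = 5.3443·10^-30 kg·m/s.
Since λ = h/p for a photon, λ = 1.240·10^-4 m.
Converting to μm: λ = 124.0 μm ≈ 124 μm.

124 μm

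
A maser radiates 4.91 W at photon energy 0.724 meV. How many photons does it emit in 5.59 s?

2.37 × 10^23 photons

Total energy: E_total = P·t = 4.91 × 5.59 = 27.45 J.
Per-photon energy: E = 1.160 × 10^-22 J.
N = E_total / E_photon = 2.37 × 10^23.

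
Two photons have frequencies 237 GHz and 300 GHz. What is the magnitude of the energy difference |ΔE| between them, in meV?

0.261 meV

Using E = hf: E₁ = 1.570 × 10^-22 J, E₂ = 1.988 × 10^-22 J.
|ΔE| = |1.570 × 10^-22 − 1.988 × 10^-22| = 4.17 × 10^-23 J = 0.261 meV.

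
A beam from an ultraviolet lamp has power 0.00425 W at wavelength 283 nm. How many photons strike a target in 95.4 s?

Total energy: E_total = P·t = 0.00425 × 95.4 = 0.4055 J.
Per-photon energy: E = 7.019 × 10^-19 J.
N = E_total / E_photon = 5.78 × 10^17.

5.78 × 10^17 photons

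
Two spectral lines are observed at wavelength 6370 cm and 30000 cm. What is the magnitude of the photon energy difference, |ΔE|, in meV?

Using E = hc/λ: E₁ = 3.118e-27 J, E₂ = 6.621e-28 J.
|ΔE| = |3.118e-27 − 6.621e-28| = 2.46e-27 J = 1.53e-5 meV.

1.53e-5 meV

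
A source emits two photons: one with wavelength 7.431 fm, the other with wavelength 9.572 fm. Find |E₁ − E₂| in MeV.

Using E = hc/λ: E₁ = 2.6732 × 10^-11 J, E₂ = 2.0753 × 10^-11 J.
|ΔE| = |2.6732 × 10^-11 − 2.0753 × 10^-11| = 5.98 × 10^-12 J = 37.3 MeV.

37.3 MeV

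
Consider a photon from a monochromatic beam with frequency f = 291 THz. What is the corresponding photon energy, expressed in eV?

1.20 eV

Use h = 6.62607015e-34 J·s, 1 eV = 1.602176634e-19 J.
Convert to SI: f = 291 THz = 2.91e14 Hz.
Apply E = hf: E = 1.928e-19 J.
Converting to eV: E = 1.203 eV ≈ 1.20 eV.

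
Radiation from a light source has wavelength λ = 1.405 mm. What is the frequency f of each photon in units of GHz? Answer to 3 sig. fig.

213 GHz

In SI units: λ = 1.405 mm = 0.001405 m.
Since f = c/λ for a photon, f = 2.134e11 Hz.
Converting to GHz: f = 213.4 GHz ≈ 213 GHz.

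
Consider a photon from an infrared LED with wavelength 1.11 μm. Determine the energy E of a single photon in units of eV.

1.12 eV

First convert: λ = 1.11 μm = 1.11 × 10^-6 m.
For a photon E = hc/λ, so E = 1.790 × 10^-19 J.
Converting to eV: E = 1.117 eV ≈ 1.12 eV.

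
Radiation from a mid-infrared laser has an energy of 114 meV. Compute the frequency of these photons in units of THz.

First convert: E = 114 meV = 1.8265·10^-20 J.
For a photon f = E/h, so f = 2.757·10^13 Hz.
Converting to THz: f = 27.57 THz ≈ 27.6 THz.

27.6 THz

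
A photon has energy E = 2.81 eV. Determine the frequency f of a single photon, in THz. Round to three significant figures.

679 THz

(h = 6.62607015 × 10^-34 J·s, 1 eV = 1.602176634 × 10^-19 J.)
In SI units: E = 2.81 eV = 4.5021 × 10^-19 J.
The photon relation is f = E/h, giving f = 6.795 × 10^14 Hz.
Converting to THz: f = 679.5 THz ≈ 679 THz.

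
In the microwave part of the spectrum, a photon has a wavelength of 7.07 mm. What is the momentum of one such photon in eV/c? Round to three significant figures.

1.75 × 10^-4 eV/c

Convert to SI: λ = 7.07 mm = 0.00707 m.
The photon relation is p = h/λ, giving p = 9.372 × 10^-32 kg·m/s.
Converting to eV/c: p = 1.754 × 10^-4 eV/c ≈ 1.75 × 10^-4 eV/c.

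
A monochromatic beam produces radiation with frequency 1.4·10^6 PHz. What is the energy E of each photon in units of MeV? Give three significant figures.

5.79 MeV

Take h = 6.62607015·10^-34 J·s, 1 eV = 1.602176634·10^-19 J.
First convert: f = 1.4·10^6 PHz = 1.4·10^21 Hz.
Apply E = hf: E = 9.276·10^-13 J.
Converting to MeV: E = 5.790 MeV ≈ 5.79 MeV.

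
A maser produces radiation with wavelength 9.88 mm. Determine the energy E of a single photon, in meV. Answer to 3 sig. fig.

Take h = 6.62607015e-34 J·s, c = 2.99792458e8 m/s, 1 eV = 1.602176634e-19 J.
First convert: λ = 9.88 mm = 0.00988 m.
Apply E = hc/λ: E = 2.011e-23 J.
Converting to meV: E = 0.1255 meV ≈ 0.125 meV.

0.125 meV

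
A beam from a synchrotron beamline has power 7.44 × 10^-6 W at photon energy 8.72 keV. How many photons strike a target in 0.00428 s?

Total energy: E_total = P·t = 7.44 × 10^-6 × 0.00428 = 3.184 × 10^-8 J.
Per-photon energy: E = 1.397 × 10^-15 J.
N = E_total / E_photon = 2.28 × 10^7.

2.28 × 10^7 photons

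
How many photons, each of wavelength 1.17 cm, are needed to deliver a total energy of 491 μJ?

Per-photon energy: E = 1.698 × 10^-23 J (from wavelength = 1.17 cm).
N = E_total / E_photon = 4.91 × 10^-4 J / 1.698 × 10^-23 J = 2.89 × 10^19.

2.89 × 10^19 photons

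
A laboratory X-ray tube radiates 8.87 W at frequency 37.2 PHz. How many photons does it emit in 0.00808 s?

2.91·10^15 photons

Total energy: E_total = P·t = 8.87 × 0.00808 = 0.07167 J.
Per-photon energy: E = 2.465·10^-17 J.
N = E_total / E_photon = 2.91·10^15.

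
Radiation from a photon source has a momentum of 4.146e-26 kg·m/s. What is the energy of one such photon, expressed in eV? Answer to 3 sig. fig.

77.6 eV

(c = 2.99792458e8 m/s, 1 eV = 1.602176634e-19 J.)
Since E = pc for a photon, E = 1.243e-17 J.
Converting to eV: E = 77.58 eV ≈ 77.6 eV.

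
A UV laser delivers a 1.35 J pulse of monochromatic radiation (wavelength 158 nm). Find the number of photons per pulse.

Per-photon energy: E = 1.257e-18 J (from wavelength = 158 nm).
N = E_total / E_photon = 1.35 J / 1.257e-18 J = 1.07e18.

1.07e18 photons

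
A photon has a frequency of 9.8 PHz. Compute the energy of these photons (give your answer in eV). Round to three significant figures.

(h = 6.62607015 × 10^-34 J·s, 1 eV = 1.602176634 × 10^-19 J.)
First convert: f = 9.8 PHz = 9.8 × 10^15 Hz.
Apply E = hf: E = 6.494 × 10^-18 J.
Converting to eV: E = 40.53 eV ≈ 40.5 eV.

40.5 eV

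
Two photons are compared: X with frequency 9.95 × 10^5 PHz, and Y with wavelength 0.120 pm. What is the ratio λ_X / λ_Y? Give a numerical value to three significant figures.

2.51

λ_X = 3.013 × 10^-13 m (from frequency = 9.95 × 10^5 PHz, via λ = c/f).
λ_Y = 1.200 × 10^-13 m (from wavelength = 0.120 pm, via λ given directly).
Ratio = 3.013 × 10^-13 / 1.200 × 10^-13 = 2.51.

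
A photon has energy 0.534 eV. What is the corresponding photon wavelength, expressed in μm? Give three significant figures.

(h = 6.62607015e-34 J·s, c = 2.99792458e8 m/s, 1 eV = 1.602176634e-19 J.)
In SI units: E = 0.534 eV = 8.5556e-20 J.
For a photon λ = hc/E, so λ = 2.322e-6 m.
Converting to μm: λ = 2.322 μm ≈ 2.32 μm.

2.32 μm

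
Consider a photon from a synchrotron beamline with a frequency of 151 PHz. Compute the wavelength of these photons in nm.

1.99 nm

In SI units: f = 151 PHz = 1.51 × 10^17 Hz.
Since λ = c/f for a photon, λ = 1.985 × 10^-9 m.
Converting to nm: λ = 1.985 nm ≈ 1.99 nm.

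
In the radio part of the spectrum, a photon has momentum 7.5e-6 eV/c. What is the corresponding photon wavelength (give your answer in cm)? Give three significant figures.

Use h = 6.62607015e-34 J·s, c = 2.99792458e8 m/s, 1 eV = 1.602176634e-19 J.
First convert: p = 7.5e-6 eV/c = 4.0082e-33 kg·m/s.
Since λ = h/p for a photon, λ = 0.1653 m.
Converting to cm: λ = 16.53 cm ≈ 16.5 cm.

16.5 cm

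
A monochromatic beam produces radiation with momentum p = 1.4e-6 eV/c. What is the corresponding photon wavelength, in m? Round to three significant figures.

Take h = 6.62607015e-34 J·s, c = 2.99792458e8 m/s, 1 eV = 1.602176634e-19 J.
Convert to SI: p = 1.4e-6 eV/c = 7.4820e-34 kg·m/s.
Since λ = h/p for a photon, λ = 0.8856 m.
So λ ≈ 0.886 m.

0.886 m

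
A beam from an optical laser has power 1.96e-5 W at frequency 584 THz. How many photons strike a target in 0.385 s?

1.95e13 photons

Total energy: E_total = P·t = 1.96e-5 × 0.385 = 7.546e-6 J.
Per-photon energy: E = 3.870e-19 J.
N = E_total / E_photon = 1.95e13.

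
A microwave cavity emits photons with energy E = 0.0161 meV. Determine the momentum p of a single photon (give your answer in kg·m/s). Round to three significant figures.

8.60e-33 kg·m/s

Take c = 2.99792458e8 m/s, 1 eV = 1.602176634e-19 J.
First convert: E = 0.0161 meV = 2.5795e-24 J.
Apply p = E/c: p = 8.604e-33 kg·m/s.
So p ≈ 8.60e-33 kg·m/s.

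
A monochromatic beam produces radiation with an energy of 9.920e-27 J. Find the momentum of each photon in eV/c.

6.19e-8 eV/c

Apply p = E/c: p = 3.309e-35 kg·m/s.
Converting to eV/c: p = 6.192e-8 eV/c ≈ 6.19e-8 eV/c.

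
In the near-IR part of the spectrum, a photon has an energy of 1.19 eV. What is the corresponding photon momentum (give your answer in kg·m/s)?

Use c = 2.99792458e8 m/s, 1 eV = 1.602176634e-19 J.
In SI units: E = 1.19 eV = 1.9066e-19 J.
For a photon p = E/c, so p = 6.360e-28 kg·m/s.
So p ≈ 6.36e-28 kg·m/s.

6.36e-28 kg·m/s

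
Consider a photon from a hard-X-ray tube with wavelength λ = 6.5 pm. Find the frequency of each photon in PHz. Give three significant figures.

4.61 × 10^4 PHz

Use c = 2.99792458 × 10^8 m/s.
First convert: λ = 6.5 pm = 6.5 × 10^-12 m.
The photon relation is f = c/λ, giving f = 4.612 × 10^19 Hz.
Converting to PHz: f = 46120 PHz ≈ 4.61 × 10^4 PHz.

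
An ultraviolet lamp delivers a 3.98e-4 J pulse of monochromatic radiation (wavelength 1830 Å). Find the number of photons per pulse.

3.67e14 photons

Per-photon energy: E = 1.085e-18 J (from wavelength = 1830 Å).
N = E_total / E_photon = 3.98e-4 J / 1.085e-18 J = 3.67e14.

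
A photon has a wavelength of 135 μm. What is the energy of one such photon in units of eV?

First convert: λ = 135 μm = 1.35·10^-4 m.
Since E = hc/λ for a photon, E = 1.471·10^-21 J.
Converting to eV: E = 0.009184 eV ≈ 9.18·10^-3 eV.

9.18·10^-3 eV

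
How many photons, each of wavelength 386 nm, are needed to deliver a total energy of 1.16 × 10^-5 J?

Per-photon energy: E = 5.146 × 10^-19 J (from wavelength = 386 nm).
N = E_total / E_photon = 1.16 × 10^-5 J / 5.146 × 10^-19 J = 2.25 × 10^13.

2.25 × 10^13 photons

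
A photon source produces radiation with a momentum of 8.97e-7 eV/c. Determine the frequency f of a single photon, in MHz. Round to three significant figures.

217 MHz

Use h = 6.62607015e-34 J·s, c = 2.99792458e8 m/s, 1 eV = 1.602176634e-19 J.
Convert to SI: p = 8.97e-7 eV/c = 4.7938e-34 kg·m/s.
Since f = pc/h for a photon, f = 2.169e8 Hz.
Converting to MHz: f = 216.9 MHz ≈ 217 MHz.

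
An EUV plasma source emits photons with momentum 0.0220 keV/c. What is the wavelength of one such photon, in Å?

Convert to SI: p = 0.0220 keV/c = 1.1757·10^-26 kg·m/s.
Since λ = h/p for a photon, λ = 5.636·10^-8 m.
Converting to Å: λ = 563.6 Å ≈ 564 Å.

564 Å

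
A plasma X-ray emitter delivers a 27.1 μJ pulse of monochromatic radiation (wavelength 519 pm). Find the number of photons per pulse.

7.08 × 10^10 photons

Per-photon energy: E = 3.827 × 10^-16 J (from wavelength = 519 pm).
N = E_total / E_photon = 2.71 × 10^-5 J / 3.827 × 10^-16 J = 7.08 × 10^10.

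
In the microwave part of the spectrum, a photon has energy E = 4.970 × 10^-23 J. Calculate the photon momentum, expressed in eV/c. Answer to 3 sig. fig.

3.10 × 10^-4 eV/c

The photon relation is p = E/c, giving p = 1.658 × 10^-31 kg·m/s.
Converting to eV/c: p = 3.102 × 10^-4 eV/c ≈ 3.10 × 10^-4 eV/c.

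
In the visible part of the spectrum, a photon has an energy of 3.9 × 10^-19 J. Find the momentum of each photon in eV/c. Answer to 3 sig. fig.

2.43 eV/c

Take c = 2.99792458 × 10^8 m/s, 1 eV = 1.602176634 × 10^-19 J.
Apply p = E/c: p = 1.301 × 10^-27 kg·m/s.
Converting to eV/c: p = 2.434 eV/c ≈ 2.43 eV/c.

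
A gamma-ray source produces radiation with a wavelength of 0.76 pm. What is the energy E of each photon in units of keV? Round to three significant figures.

Take h = 6.62607015 × 10^-34 J·s, c = 2.99792458 × 10^8 m/s, 1 eV = 1.602176634 × 10^-19 J.
In SI units: λ = 0.76 pm = 7.6 × 10^-13 m.
The photon relation is E = hc/λ, giving E = 2.614 × 10^-13 J.
Converting to keV: E = 1631 keV ≈ 1630 keV.

1630 keV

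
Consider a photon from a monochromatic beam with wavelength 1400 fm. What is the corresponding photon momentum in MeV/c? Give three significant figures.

0.886 MeV/c

In SI units: λ = 1400 fm = 1.40e-12 m.
Since p = h/λ for a photon, p = 4.733e-22 kg·m/s.
Converting to MeV/c: p = 0.8856 MeV/c ≈ 0.886 MeV/c.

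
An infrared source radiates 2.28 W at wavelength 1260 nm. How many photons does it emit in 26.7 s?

3.86 × 10^20 photons

Total energy: E_total = P·t = 2.28 × 26.7 = 60.88 J.
Per-photon energy: E = 1.577 × 10^-19 J.
N = E_total / E_photon = 3.86 × 10^20.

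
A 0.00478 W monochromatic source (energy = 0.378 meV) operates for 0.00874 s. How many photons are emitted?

Total energy: E_total = P·t = 0.00478 × 0.00874 = 4.178 × 10^-5 J.
Per-photon energy: E = 6.056 × 10^-23 J.
N = E_total / E_photon = 6.90 × 10^17.

6.90 × 10^17 photons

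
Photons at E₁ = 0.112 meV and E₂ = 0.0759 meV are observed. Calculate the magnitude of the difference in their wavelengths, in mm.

Using λ = hc/E: λ₁ = 0.01107 m, λ₂ = 0.01634 m.
|Δλ| = |0.01107 − 0.01634| = 0.00527 m = 5.27 mm.

5.27 mm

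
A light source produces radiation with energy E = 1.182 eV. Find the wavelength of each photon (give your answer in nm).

In SI units: E = 1.182 eV = 1.8938 × 10^-19 J.
For a photon λ = hc/E, so λ = 1.049 × 10^-6 m.
Converting to nm: λ = 1049 nm ≈ 1050 nm.

1050 nm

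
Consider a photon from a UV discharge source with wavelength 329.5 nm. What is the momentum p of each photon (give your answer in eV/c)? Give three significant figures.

3.76 eV/c

Convert to SI: λ = 329.5 nm = 3.295 × 10^-7 m.
For a photon p = h/λ, so p = 2.011 × 10^-27 kg·m/s.
Converting to eV/c: p = 3.763 eV/c ≈ 3.76 eV/c.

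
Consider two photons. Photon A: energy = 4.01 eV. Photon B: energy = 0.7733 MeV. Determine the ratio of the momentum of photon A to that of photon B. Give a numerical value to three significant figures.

p_A = 2.143e-27 kg·m/s (from energy = 4.01 eV, via p = E/c).
p_B = 4.133e-22 kg·m/s (from energy = 0.7733 MeV, via p = E/c).
Ratio = 2.143e-27 / 4.133e-22 = 5.19e-6.

5.19e-6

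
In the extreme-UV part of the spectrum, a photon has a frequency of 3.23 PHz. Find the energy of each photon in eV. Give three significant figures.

13.4 eV

Convert to SI: f = 3.23 PHz = 3.23 × 10^15 Hz.
Since E = hf for a photon, E = 2.140 × 10^-18 J.
Converting to eV: E = 13.36 eV ≈ 13.4 eV.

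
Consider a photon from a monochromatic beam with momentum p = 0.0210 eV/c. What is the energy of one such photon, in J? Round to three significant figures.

Use c = 2.99792458·10^8 m/s, 1 eV = 1.602176634·10^-19 J.
First convert: p = 0.0210 eV/c = 1.1223·10^-29 kg·m/s.
For a photon E = pc, so E = 3.365·10^-21 J.
So E ≈ 3.36·10^-21 J.

3.36·10^-21 J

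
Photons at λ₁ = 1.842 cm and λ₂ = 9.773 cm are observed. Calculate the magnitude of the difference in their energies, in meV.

0.0546 meV

Using E = hc/λ: E₁ = 1.0784 × 10^-23 J, E₂ = 2.0326 × 10^-24 J.
|ΔE| = |1.0784 × 10^-23 − 2.0326 × 10^-24| = 8.75 × 10^-24 J = 0.0546 meV.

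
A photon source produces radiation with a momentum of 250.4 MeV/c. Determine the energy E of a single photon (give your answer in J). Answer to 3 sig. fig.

4.01 × 10^-11 J

First convert: p = 250.4 MeV/c = 1.3382 × 10^-19 kg·m/s.
The photon relation is E = pc, giving E = 4.012 × 10^-11 J.
So E ≈ 4.01 × 10^-11 J.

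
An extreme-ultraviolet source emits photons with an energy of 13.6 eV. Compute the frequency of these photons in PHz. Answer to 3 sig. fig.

(h = 6.62607015e-34 J·s, 1 eV = 1.602176634e-19 J.)
Convert to SI: E = 13.6 eV = 2.1790e-18 J.
The photon relation is f = E/h, giving f = 3.288e15 Hz.
Converting to PHz: f = 3.288 PHz ≈ 3.29 PHz.

3.29 PHz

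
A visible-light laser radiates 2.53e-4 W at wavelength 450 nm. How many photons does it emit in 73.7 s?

Total energy: E_total = P·t = 2.53e-4 × 73.7 = 0.01865 J.
Per-photon energy: E = 4.414e-19 J.
N = E_total / E_photon = 4.22e16.

4.22e16 photons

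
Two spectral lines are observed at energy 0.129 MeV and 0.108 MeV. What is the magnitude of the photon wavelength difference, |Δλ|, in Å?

0.0187 Å

Using λ = hc/E: λ₁ = 9.611e-12 m, λ₂ = 1.148e-11 m.
|Δλ| = |9.611e-12 − 1.148e-11| = 1.87e-12 m = 0.0187 Å.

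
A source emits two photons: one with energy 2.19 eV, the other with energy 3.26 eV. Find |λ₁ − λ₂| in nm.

Using λ = hc/E: λ₁ = 5.661 × 10^-7 m, λ₂ = 3.803 × 10^-7 m.
|Δλ| = |5.661 × 10^-7 − 3.803 × 10^-7| = 1.86 × 10^-7 m = 186 nm.

186 nm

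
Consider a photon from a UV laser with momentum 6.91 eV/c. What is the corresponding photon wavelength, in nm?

179 nm

Use h = 6.62607015·10^-34 J·s, c = 2.99792458·10^8 m/s, 1 eV = 1.602176634·10^-19 J.
First convert: p = 6.91 eV/c = 3.6929·10^-27 kg·m/s.
The photon relation is λ = h/p, giving λ = 1.794·10^-7 m.
Converting to nm: λ = 179.4 nm ≈ 179 nm.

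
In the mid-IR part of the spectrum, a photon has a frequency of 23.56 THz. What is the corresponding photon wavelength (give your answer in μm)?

(c = 2.99792458e8 m/s.)
Convert to SI: f = 23.56 THz = 2.356e13 Hz.
For a photon λ = c/f, so λ = 1.272e-5 m.
Converting to μm: λ = 12.72 μm ≈ 12.7 μm.

12.7 μm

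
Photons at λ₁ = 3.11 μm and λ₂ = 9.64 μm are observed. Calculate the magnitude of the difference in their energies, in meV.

270 meV

Using E = hc/λ: E₁ = 6.387 × 10^-20 J, E₂ = 2.061 × 10^-20 J.
|ΔE| = |6.387 × 10^-20 − 2.061 × 10^-20| = 4.33 × 10^-20 J = 270 meV.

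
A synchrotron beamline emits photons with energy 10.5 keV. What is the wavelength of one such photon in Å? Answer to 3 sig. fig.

1.18 Å

Take h = 6.62607015e-34 J·s, c = 2.99792458e8 m/s, 1 eV = 1.602176634e-19 J.
In SI units: E = 10.5 keV = 1.6823e-15 J.
For a photon λ = hc/E, so λ = 1.181e-10 m.
Converting to Å: λ = 1.181 Å ≈ 1.18 Å.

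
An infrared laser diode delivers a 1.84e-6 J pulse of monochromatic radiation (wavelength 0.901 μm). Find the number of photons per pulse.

8.35e12 photons

Per-photon energy: E = 2.205e-19 J (from wavelength = 0.901 μm).
N = E_total / E_photon = 1.84e-6 J / 2.205e-19 J = 8.35e12.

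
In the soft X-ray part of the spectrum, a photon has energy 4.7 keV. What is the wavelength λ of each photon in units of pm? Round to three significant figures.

(h = 6.62607015e-34 J·s, c = 2.99792458e8 m/s, 1 eV = 1.602176634e-19 J.)
In SI units: E = 4.7 keV = 7.5302e-16 J.
Since λ = hc/E for a photon, λ = 2.638e-10 m.
Converting to pm: λ = 263.8 pm ≈ 264 pm.

264 pm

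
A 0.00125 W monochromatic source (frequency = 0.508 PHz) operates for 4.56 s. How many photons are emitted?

Total energy: E_total = P·t = 0.00125 × 4.56 = 0.005700 J.
Per-photon energy: E = 3.366·10^-19 J.
N = E_total / E_photon = 1.69·10^16.

1.69·10^16 photons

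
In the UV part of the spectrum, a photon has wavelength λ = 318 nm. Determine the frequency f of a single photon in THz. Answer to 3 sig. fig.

943 THz

Take c = 2.99792458·10^8 m/s.
First convert: λ = 318 nm = 3.18·10^-7 m.
Since f = c/λ for a photon, f = 9.427·10^14 Hz.
Converting to THz: f = 942.7 THz ≈ 943 THz.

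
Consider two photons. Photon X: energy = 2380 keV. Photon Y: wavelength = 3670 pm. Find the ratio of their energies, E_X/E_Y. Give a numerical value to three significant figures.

7040

E_X = 3.813·10^-13 J (from energy = 2380 keV, via E given directly).
E_Y = 5.413·10^-17 J (from wavelength = 3670 pm, via E = hc/λ).
Ratio = 3.813·10^-13 / 5.413·10^-17 = 7040.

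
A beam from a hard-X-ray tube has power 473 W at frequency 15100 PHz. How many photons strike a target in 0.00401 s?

Total energy: E_total = P·t = 473 × 0.00401 = 1.897 J.
Per-photon energy: E = 1.001 × 10^-14 J.
N = E_total / E_photon = 1.90 × 10^14.

1.90 × 10^14 photons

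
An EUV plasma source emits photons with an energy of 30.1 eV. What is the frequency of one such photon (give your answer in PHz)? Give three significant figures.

7.28 PHz

Take h = 6.62607015e-34 J·s, 1 eV = 1.602176634e-19 J.
Convert to SI: E = 30.1 eV = 4.8226e-18 J.
The photon relation is f = E/h, giving f = 7.278e15 Hz.
Converting to PHz: f = 7.278 PHz ≈ 7.28 PHz.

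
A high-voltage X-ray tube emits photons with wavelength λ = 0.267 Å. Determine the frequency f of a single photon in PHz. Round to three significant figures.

1.12e4 PHz

Use c = 2.99792458e8 m/s.
In SI units: λ = 0.267 Å = 2.67e-11 m.
For a photon f = c/λ, so f = 1.123e19 Hz.
Converting to PHz: f = 11230 PHz ≈ 1.12e4 PHz.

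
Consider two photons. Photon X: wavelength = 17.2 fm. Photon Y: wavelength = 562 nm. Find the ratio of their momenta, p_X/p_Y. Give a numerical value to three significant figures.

p_X = 3.852e-20 kg·m/s (from wavelength = 17.2 fm, via p = h/λ).
p_Y = 1.179e-27 kg·m/s (from wavelength = 562 nm, via p = h/λ).
Ratio = 3.852e-20 / 1.179e-27 = 3.27e7.

3.27e7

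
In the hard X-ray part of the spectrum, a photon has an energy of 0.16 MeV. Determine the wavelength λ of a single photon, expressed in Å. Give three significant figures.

0.0775 Å

First convert: E = 0.16 MeV = 2.5635 × 10^-14 J.
For a photon λ = hc/E, so λ = 7.749 × 10^-12 m.
Converting to Å: λ = 0.07749 Å ≈ 0.0775 Å.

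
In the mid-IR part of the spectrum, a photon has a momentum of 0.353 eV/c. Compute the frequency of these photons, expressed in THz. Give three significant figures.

85.4 THz

First convert: p = 0.353 eV/c = 1.8865 × 10^-28 kg·m/s.
The photon relation is f = pc/h, giving f = 8.536 × 10^13 Hz.
Converting to THz: f = 85.36 THz ≈ 85.4 THz.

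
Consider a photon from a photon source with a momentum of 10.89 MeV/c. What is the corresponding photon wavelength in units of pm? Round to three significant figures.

0.114 pm

Use h = 6.62607015 × 10^-34 J·s, c = 2.99792458 × 10^8 m/s, 1 eV = 1.602176634 × 10^-19 J.
In SI units: p = 10.89 MeV/c = 5.8199 × 10^-21 kg·m/s.
Since λ = h/p for a photon, λ = 1.139 × 10^-13 m.
Converting to pm: λ = 0.1139 pm ≈ 0.114 pm.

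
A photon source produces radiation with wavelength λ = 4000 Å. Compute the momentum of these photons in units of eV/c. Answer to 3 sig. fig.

In SI units: λ = 4000 Å = 4.0 × 10^-7 m.
The photon relation is p = h/λ, giving p = 1.657 × 10^-27 kg·m/s.
Converting to eV/c: p = 3.100 eV/c ≈ 3.10 eV/c.

3.10 eV/c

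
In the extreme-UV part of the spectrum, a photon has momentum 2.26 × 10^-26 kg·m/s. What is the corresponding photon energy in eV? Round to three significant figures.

42.3 eV

(c = 2.99792458 × 10^8 m/s, 1 eV = 1.602176634 × 10^-19 J.)
Since E = pc for a photon, E = 6.775 × 10^-18 J.
Converting to eV: E = 42.29 eV ≈ 42.3 eV.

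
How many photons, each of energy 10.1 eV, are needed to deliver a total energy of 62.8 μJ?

Per-photon energy: E = 1.618e-18 J (from energy = 10.1 eV).
N = E_total / E_photon = 6.28e-5 J / 1.618e-18 J = 3.88e13.

3.88e13 photons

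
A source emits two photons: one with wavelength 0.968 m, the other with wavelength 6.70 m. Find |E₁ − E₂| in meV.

Using E = hc/λ: E₁ = 2.052 × 10^-25 J, E₂ = 2.965 × 10^-26 J.
|ΔE| = |2.052 × 10^-25 − 2.965 × 10^-26| = 1.76 × 10^-25 J = 1.10 × 10^-3 meV.

1.10 × 10^-3 meV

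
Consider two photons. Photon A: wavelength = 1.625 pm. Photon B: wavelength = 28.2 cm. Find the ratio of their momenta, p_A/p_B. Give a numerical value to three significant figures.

p_A = 4.078 × 10^-22 kg·m/s (from wavelength = 1.625 pm, via p = h/λ).
p_B = 2.350 × 10^-33 kg·m/s (from wavelength = 28.2 cm, via p = h/λ).
Ratio = 4.078 × 10^-22 / 2.350 × 10^-33 = 1.74 × 10^11.

1.74 × 10^11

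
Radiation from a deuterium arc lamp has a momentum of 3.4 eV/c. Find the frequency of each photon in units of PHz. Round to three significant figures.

0.822 PHz

In SI units: p = 3.4 eV/c = 1.8171 × 10^-27 kg·m/s.
For a photon f = pc/h, so f = 8.221 × 10^14 Hz.
Converting to PHz: f = 0.8221 PHz ≈ 0.822 PHz.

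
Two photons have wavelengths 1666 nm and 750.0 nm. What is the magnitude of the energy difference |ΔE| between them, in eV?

Using E = hc/λ: E₁ = 1.1923e-19 J, E₂ = 2.6486e-19 J.
|ΔE| = |1.1923e-19 − 2.6486e-19| = 1.46e-19 J = 0.909 eV.

0.909 eV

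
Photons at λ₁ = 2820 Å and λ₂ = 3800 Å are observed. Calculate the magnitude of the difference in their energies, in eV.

1.13 eV

Using E = hc/λ: E₁ = 7.044e-19 J, E₂ = 5.227e-19 J.
|ΔE| = |7.044e-19 − 5.227e-19| = 1.82e-19 J = 1.13 eV.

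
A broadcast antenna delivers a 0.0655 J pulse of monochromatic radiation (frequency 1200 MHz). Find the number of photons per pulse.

8.24 × 10^22 photons

Per-photon energy: E = 7.951 × 10^-25 J (from frequency = 1200 MHz).
N = E_total / E_photon = 0.0655 J / 7.951 × 10^-25 J = 8.24 × 10^22.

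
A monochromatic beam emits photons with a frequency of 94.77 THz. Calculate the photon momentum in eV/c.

0.392 eV/c

First convert: f = 94.77 THz = 9.477 × 10^13 Hz.
Apply p = hf/c: p = 2.095 × 10^-28 kg·m/s.
Converting to eV/c: p = 0.3919 eV/c ≈ 0.392 eV/c.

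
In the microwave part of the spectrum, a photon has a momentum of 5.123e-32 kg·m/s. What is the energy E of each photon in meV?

Since E = pc for a photon, E = 1.536e-23 J.
Converting to meV: E = 0.09586 meV ≈ 0.0959 meV.

0.0959 meV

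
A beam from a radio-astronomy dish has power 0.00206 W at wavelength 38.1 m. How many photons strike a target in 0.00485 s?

1.92 × 10^21 photons

Total energy: E_total = P·t = 0.00206 × 0.00485 = 9.991 × 10^-6 J.
Per-photon energy: E = 5.214 × 10^-27 J.
N = E_total / E_photon = 1.92 × 10^21.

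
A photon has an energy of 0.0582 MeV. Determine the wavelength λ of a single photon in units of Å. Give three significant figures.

0.213 Å

Use h = 6.62607015 × 10^-34 J·s, c = 2.99792458 × 10^8 m/s, 1 eV = 1.602176634 × 10^-19 J.
Convert to SI: E = 0.0582 MeV = 9.3247 × 10^-15 J.
Since λ = hc/E for a photon, λ = 2.130 × 10^-11 m.
Converting to Å: λ = 0.2130 Å ≈ 0.213 Å.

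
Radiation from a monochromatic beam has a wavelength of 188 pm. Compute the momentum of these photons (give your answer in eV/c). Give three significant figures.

(h = 6.62607015e-34 J·s, c = 2.99792458e8 m/s, 1 eV = 1.602176634e-19 J.)
Convert to SI: λ = 188 pm = 1.88e-10 m.
The photon relation is p = h/λ, giving p = 3.525e-24 kg·m/s.
Converting to eV/c: p = 6595 eV/c ≈ 6590 eV/c.

6590 eV/c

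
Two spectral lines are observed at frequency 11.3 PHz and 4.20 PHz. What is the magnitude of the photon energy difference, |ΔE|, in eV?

Using E = hf: E₁ = 7.487 × 10^-18 J, E₂ = 2.783 × 10^-18 J.
|ΔE| = |7.487 × 10^-18 − 2.783 × 10^-18| = 4.70 × 10^-18 J = 29.4 eV.

29.4 eV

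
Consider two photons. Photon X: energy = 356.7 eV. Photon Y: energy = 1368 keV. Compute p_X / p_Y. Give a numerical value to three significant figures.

p_X = 1.906·10^-25 kg·m/s (from energy = 356.7 eV, via p = E/c).
p_Y = 7.311·10^-22 kg·m/s (from energy = 1368 keV, via p = E/c).
Ratio = 1.906·10^-25 / 7.311·10^-22 = 2.61·10^-4.

2.61·10^-4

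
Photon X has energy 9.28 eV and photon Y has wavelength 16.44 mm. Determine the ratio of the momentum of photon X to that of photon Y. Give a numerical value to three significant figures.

1.23e5

p_X = 4.959e-27 kg·m/s (from energy = 9.28 eV, via p = E/c).
p_Y = 4.030e-32 kg·m/s (from wavelength = 16.44 mm, via p = h/λ).
Ratio = 4.959e-27 / 4.030e-32 = 1.23e5.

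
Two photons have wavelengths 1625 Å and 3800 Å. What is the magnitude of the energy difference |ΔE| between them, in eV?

Using E = hc/λ: E₁ = 1.2224 × 10^-18 J, E₂ = 5.2275 × 10^-19 J.
|ΔE| = |1.2224 × 10^-18 − 5.2275 × 10^-19| = 7.00 × 10^-19 J = 4.37 eV.

4.37 eV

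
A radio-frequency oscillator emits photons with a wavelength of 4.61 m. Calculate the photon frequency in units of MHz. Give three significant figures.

65.0 MHz

Since f = c/λ for a photon, f = 6.503 × 10^7 Hz.
Converting to MHz: f = 65.03 MHz ≈ 65.0 MHz.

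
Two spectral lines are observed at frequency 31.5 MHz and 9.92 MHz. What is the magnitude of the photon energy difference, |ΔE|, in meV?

8.92e-5 meV

Using E = hf: E₁ = 2.087e-26 J, E₂ = 6.573e-27 J.
|ΔE| = |2.087e-26 − 6.573e-27| = 1.43e-26 J = 8.92e-5 meV.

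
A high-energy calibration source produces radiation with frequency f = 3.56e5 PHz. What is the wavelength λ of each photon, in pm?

Take c = 2.99792458e8 m/s.
First convert: f = 3.56e5 PHz = 3.56e20 Hz.
Apply λ = c/f: λ = 8.421e-13 m.
Converting to pm: λ = 0.8421 pm ≈ 0.842 pm.

0.842 pm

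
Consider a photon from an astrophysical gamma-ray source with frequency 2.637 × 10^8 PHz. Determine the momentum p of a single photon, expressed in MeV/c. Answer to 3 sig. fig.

Use h = 6.62607015 × 10^-34 J·s, c = 2.99792458 × 10^8 m/s, 1 eV = 1.602176634 × 10^-19 J.
In SI units: f = 2.637 × 10^8 PHz = 2.637 × 10^23 Hz.
For a photon p = hf/c, so p = 5.828 × 10^-19 kg·m/s.
Converting to MeV/c: p = 1091 MeV/c ≈ 1090 MeV/c.

1090 MeV/c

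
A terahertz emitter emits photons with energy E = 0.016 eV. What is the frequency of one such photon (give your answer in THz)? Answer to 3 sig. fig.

3.87 THz

Convert to SI: E = 0.016 eV = 2.5635e-21 J.
Apply f = E/h: f = 3.869e12 Hz.
Converting to THz: f = 3.869 THz ≈ 3.87 THz.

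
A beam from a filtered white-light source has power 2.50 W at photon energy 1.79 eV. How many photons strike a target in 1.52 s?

Total energy: E_total = P·t = 2.50 × 1.52 = 3.800 J.
Per-photon energy: E = 2.868·10^-19 J.
N = E_total / E_photon = 1.33·10^19.

1.33·10^19 photons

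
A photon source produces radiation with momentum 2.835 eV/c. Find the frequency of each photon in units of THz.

Use h = 6.62607015 × 10^-34 J·s, c = 2.99792458 × 10^8 m/s, 1 eV = 1.602176634 × 10^-19 J.
Convert to SI: p = 2.835 eV/c = 1.5151 × 10^-27 kg·m/s.
Apply f = pc/h: f = 6.855 × 10^14 Hz.
Converting to THz: f = 685.5 THz ≈ 685 THz.

685 THz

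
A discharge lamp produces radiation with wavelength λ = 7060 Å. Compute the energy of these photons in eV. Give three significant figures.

1.76 eV

(h = 6.62607015e-34 J·s, c = 2.99792458e8 m/s, 1 eV = 1.602176634e-19 J.)
In SI units: λ = 7060 Å = 7.06e-7 m.
Apply E = hc/λ: E = 2.814e-19 J.
Converting to eV: E = 1.756 eV ≈ 1.76 eV.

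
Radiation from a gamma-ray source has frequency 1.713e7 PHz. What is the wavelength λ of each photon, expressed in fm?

17.5 fm

Use c = 2.99792458e8 m/s.
In SI units: f = 1.713e7 PHz = 1.713e22 Hz.
Apply λ = c/f: λ = 1.750e-14 m.
Converting to fm: λ = 17.50 fm ≈ 17.5 fm.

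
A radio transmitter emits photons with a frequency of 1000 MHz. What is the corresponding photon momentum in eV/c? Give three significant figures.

(h = 6.62607015 × 10^-34 J·s, c = 2.99792458 × 10^8 m/s, 1 eV = 1.602176634 × 10^-19 J.)
In SI units: f = 1000 MHz = 1.0 × 10^9 Hz.
For a photon p = hf/c, so p = 2.210 × 10^-33 kg·m/s.
Converting to eV/c: p = 4.136 × 10^-6 eV/c ≈ 4.14 × 10^-6 eV/c.

4.14 × 10^-6 eV/c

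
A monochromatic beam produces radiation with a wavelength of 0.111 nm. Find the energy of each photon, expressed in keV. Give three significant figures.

11.2 keV

(h = 6.62607015 × 10^-34 J·s, c = 2.99792458 × 10^8 m/s, 1 eV = 1.602176634 × 10^-19 J.)
Convert to SI: λ = 0.111 nm = 1.11 × 10^-10 m.
Since E = hc/λ for a photon, E = 1.790 × 10^-15 J.
Converting to keV: E = 11.17 keV ≈ 11.2 keV.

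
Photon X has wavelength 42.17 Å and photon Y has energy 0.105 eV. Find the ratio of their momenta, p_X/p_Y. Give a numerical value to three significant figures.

p_X = 1.571 × 10^-25 kg·m/s (from wavelength = 42.17 Å, via p = h/λ).
p_Y = 5.612 × 10^-29 kg·m/s (from energy = 0.105 eV, via p = E/c).
Ratio = 1.571 × 10^-25 / 5.612 × 10^-29 = 2800.

2800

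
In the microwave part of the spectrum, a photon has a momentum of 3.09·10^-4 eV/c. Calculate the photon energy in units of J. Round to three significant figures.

4.95·10^-23 J

Take c = 2.99792458·10^8 m/s, 1 eV = 1.602176634·10^-19 J.
First convert: p = 3.09·10^-4 eV/c = 1.6514·10^-31 kg·m/s.
For a photon E = pc, so E = 4.951·10^-23 J.
So E ≈ 4.95·10^-23 J.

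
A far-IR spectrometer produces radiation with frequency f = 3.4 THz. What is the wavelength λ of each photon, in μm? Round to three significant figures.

Convert to SI: f = 3.4 THz = 3.4 × 10^12 Hz.
For a photon λ = c/f, so λ = 8.817 × 10^-5 m.
Converting to μm: λ = 88.17 μm ≈ 88.2 μm.

88.2 μm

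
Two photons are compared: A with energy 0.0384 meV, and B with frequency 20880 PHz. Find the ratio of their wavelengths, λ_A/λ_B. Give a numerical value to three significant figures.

λ_A = 0.03229 m (from energy = 0.0384 meV, via λ = hc/E).
λ_B = 1.436·10^-11 m (from frequency = 20880 PHz, via λ = c/f).
Ratio = 0.03229 / 1.436·10^-11 = 2.25·10^9.

2.25·10^9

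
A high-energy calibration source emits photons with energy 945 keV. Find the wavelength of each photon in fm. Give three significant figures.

1310 fm

Take h = 6.62607015e-34 J·s, c = 2.99792458e8 m/s, 1 eV = 1.602176634e-19 J.
Convert to SI: E = 945 keV = 1.5141e-13 J.
The photon relation is λ = hc/E, giving λ = 1.312e-12 m.
Converting to fm: λ = 1312 fm ≈ 1310 fm.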